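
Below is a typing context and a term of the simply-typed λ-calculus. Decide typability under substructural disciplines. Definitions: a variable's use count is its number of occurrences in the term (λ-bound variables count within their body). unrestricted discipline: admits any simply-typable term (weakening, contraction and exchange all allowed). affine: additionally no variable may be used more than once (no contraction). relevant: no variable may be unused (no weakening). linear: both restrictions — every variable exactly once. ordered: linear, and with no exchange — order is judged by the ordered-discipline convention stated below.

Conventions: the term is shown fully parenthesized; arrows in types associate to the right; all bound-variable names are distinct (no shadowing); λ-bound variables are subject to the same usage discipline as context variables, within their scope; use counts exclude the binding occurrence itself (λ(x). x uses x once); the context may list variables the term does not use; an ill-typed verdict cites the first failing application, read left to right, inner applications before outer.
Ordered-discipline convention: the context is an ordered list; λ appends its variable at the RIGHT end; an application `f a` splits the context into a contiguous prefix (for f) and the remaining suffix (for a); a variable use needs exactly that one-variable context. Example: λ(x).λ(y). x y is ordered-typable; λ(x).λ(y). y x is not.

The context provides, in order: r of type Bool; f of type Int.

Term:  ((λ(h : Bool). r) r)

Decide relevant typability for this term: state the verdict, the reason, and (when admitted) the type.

no — unused: f, h — weakening required
use counts: r: 2×, f: 0×, h (bound): 0×
use order (left to right): r, r
typing: ✓ — Bool
summary: ordered ✗ | linear ✗ | affine ✗ | relevant ✗ | unrestricted ✓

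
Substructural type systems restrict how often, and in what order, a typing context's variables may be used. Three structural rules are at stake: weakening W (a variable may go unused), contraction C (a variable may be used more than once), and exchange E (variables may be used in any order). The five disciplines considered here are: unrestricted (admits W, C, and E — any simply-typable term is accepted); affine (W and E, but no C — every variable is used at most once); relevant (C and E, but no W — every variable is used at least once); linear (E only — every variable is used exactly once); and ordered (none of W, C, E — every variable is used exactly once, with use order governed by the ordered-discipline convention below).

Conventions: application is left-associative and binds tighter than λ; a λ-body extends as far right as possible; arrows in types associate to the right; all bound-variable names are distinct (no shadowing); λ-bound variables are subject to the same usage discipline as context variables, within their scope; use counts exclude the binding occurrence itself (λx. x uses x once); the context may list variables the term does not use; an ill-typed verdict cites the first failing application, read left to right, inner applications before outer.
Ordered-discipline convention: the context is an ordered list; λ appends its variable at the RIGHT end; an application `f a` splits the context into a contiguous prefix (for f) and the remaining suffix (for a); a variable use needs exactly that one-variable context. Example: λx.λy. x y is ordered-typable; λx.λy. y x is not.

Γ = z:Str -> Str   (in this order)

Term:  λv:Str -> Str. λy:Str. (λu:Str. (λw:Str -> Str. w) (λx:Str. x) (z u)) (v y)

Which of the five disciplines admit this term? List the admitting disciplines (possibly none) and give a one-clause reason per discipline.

admitted in: ordered, linear, affine, relevant, unrestricted
variable uses: z=1; v (λ-bound)=1; y (λ-bound)=1; u (λ-bound)=1; w (λ-bound)=1; x (λ-bound)=1
uses in reading order: w, x, z, u, v, y
typing: well-typed at (Str -> Str) -> Str -> Str
ordered ✓ (single-use (z, v, y, u, w, x), ordered derivation ok)
linear ✓ (exactly-once usage across z, v, y, u, w, x)
affine ✓ (no duplicate uses among z, v, y, u, w, x)
relevant ✓ (at least one use each (z, v, y, u, w, x))
unrestricted ✓ (type-checks ((Str -> Str) -> Str -> Str) and nothing is barred)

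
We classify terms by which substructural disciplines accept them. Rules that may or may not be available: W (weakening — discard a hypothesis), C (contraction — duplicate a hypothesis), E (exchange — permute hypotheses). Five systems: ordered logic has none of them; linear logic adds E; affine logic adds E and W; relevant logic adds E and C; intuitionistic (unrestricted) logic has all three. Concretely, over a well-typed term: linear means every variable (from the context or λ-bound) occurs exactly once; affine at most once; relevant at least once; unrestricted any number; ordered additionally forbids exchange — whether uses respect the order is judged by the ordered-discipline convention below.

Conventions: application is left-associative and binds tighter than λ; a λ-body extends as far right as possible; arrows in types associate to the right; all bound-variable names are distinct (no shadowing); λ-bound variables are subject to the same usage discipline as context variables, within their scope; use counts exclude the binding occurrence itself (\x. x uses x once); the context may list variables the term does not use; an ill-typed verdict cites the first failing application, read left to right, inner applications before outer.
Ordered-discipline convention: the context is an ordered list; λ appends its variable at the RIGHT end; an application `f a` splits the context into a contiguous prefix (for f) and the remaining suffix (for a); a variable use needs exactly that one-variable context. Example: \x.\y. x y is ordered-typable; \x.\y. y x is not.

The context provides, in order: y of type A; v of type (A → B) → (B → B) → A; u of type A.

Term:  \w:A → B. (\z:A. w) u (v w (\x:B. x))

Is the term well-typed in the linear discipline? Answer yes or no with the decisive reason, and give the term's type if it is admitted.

no — w ×2 used more than once (contraction); needs weakening: y, z unused
usage: y ×0, v ×1, u ×1, w (bound) ×2, z (bound) ×0, x (bound) ×1
order of uses: w, u, v, w, x
typing: ✓ — (A → B) → B
summary: ordered ✗ | linear ✗ | affine ✗ | relevant ✗ | unrestricted ✓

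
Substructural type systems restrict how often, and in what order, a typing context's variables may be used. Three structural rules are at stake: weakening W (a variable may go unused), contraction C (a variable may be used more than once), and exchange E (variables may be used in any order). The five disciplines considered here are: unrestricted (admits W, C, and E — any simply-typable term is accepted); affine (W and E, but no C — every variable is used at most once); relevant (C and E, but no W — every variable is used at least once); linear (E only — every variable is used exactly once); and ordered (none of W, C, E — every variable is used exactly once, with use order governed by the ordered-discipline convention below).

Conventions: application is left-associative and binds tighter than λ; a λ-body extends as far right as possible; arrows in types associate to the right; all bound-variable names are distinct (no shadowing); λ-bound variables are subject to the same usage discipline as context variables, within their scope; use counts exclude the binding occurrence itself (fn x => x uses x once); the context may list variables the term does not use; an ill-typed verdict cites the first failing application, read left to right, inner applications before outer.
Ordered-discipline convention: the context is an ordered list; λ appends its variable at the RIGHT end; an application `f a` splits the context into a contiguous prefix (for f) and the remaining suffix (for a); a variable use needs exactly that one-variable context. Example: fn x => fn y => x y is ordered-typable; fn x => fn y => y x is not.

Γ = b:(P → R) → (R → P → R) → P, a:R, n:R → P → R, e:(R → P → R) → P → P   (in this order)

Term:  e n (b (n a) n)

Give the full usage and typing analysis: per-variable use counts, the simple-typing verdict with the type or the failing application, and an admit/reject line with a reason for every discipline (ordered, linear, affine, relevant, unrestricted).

usage: b=1; a=1; n=3; e=1
use order (left to right): e, n, b, n, a, n
typing: well-typed — term : P
ordered: ✗ — needs contraction — n ×3
linear: ✗ — needs contraction — n ×3
affine: ✗ — needs contraction — n ×3
relevant: ✓ — at least one use each (b, a, n, e)
unrestricted: ✓ — well-typed at P; no restrictions here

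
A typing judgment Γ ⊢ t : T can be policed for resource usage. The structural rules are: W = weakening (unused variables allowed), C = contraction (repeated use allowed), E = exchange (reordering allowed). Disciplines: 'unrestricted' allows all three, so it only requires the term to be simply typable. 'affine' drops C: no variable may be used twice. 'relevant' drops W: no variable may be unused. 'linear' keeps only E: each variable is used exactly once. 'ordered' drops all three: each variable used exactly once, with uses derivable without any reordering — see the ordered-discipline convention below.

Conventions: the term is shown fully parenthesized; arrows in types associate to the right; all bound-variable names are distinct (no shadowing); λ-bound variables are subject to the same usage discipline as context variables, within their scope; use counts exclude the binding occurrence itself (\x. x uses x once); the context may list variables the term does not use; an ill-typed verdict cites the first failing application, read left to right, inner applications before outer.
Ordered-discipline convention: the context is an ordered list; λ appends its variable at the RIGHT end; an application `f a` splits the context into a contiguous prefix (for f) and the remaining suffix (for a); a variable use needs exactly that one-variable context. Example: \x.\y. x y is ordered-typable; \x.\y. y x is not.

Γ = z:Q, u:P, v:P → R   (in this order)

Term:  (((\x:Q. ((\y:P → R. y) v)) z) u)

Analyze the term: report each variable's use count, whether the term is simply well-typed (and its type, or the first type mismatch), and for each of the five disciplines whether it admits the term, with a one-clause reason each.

variable uses: z=1, u=1, v=1, x (bound)=0, y (bound)=1
order of uses: y, v, z, u
typing: well-typed at R
ordered: ✗ — x left unused
linear: ✗ — x left unused
affine: ✓ — at most one use each (z, u, v, x, y)
relevant: ✗ — x left unused
unrestricted: ✓ — simply typable at R; W, C, E all held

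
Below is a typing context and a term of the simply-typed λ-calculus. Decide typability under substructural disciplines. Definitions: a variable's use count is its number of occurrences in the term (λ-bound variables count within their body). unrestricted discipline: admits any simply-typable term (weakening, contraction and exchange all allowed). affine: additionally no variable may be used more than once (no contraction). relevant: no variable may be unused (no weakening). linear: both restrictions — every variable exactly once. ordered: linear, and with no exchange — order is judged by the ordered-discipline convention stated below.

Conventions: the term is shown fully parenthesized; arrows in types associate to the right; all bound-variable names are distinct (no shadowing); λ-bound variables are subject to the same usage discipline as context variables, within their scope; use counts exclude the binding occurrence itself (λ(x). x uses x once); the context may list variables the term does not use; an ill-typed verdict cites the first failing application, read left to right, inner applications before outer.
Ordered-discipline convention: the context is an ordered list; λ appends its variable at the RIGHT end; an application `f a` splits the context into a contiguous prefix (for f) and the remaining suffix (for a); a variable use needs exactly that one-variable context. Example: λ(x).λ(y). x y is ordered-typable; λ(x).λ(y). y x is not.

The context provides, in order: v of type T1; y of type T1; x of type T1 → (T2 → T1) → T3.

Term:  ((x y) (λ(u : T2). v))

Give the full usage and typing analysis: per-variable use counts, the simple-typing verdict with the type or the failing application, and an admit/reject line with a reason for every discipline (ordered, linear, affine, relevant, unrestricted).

usage: v: 1×, y: 1×, x: 1×, u [bound]: 0×
left-to-right use order: x, y, v
typing: the term checks, with type T3
ordered ✗ (u never used (weakening))
linear ✗ (u never used (weakening))
affine ✓ (at most one use each (v, y, x, u))
relevant ✗ (u never used (weakening))
unrestricted ✓ (well-typed at T3; no restrictions here)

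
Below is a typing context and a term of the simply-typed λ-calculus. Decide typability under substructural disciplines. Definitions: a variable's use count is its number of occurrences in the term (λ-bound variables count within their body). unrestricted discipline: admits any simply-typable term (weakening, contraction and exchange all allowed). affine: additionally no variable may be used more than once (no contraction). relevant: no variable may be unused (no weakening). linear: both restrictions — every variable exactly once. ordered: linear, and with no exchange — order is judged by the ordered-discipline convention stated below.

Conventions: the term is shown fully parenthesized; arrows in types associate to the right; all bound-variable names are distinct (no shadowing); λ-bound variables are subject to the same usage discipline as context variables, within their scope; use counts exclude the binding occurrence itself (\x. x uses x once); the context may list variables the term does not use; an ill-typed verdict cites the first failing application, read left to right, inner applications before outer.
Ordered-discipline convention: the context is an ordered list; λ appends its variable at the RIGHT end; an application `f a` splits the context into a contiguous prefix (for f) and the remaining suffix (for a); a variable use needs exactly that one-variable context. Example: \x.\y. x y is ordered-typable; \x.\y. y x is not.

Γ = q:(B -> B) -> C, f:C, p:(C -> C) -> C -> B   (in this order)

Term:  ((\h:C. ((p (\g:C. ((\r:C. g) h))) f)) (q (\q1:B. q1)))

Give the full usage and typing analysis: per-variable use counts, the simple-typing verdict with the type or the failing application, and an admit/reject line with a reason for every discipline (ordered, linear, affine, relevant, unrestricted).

counts: q ×1; f ×1; p ×1; h [bound] ×1; g [bound] ×1; r [bound] ×0; q1 [bound] ×1
use order (left to right): p, g, h, f, q, q1
typing: ✓ — B
ordered: ✗ — r never used (weakening)
linear: ✗ — r never used (weakening)
affine: ✓ — none of q, f, p, h, g, r, q1 used more than once
relevant: ✗ — r never used (weakening)
unrestricted: ✓ — type-checks (B) and nothing is barred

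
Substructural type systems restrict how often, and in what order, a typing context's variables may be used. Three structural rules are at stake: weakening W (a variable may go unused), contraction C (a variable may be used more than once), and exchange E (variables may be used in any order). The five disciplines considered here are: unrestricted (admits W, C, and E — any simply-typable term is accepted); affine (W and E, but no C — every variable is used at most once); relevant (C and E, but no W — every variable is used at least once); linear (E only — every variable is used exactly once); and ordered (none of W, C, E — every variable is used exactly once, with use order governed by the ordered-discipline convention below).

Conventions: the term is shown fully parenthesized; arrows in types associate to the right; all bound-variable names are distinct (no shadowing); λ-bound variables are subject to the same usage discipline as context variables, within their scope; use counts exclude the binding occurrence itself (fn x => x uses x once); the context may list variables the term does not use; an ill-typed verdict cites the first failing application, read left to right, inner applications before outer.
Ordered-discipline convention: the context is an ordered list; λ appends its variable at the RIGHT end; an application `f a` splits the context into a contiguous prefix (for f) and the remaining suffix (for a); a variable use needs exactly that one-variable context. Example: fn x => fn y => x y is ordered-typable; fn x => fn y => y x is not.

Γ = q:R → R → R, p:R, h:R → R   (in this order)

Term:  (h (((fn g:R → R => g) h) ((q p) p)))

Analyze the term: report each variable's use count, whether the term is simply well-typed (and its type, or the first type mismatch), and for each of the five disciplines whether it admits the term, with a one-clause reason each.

use counts: q: 1×, p: 2×, h: 2×, g [bound]: 1×
order of uses: h, g, h, q, p, p
typing: ✓ — R
ordered: ✗, needs contraction — p ×2, h ×2
linear: ✗, needs contraction — p ×2, h ×2
affine: ✗, needs contraction — p ×2, h ×2
relevant: ✓, every one of q, p, h, g appears
unrestricted: ✓, type-checks (R) and nothing is barred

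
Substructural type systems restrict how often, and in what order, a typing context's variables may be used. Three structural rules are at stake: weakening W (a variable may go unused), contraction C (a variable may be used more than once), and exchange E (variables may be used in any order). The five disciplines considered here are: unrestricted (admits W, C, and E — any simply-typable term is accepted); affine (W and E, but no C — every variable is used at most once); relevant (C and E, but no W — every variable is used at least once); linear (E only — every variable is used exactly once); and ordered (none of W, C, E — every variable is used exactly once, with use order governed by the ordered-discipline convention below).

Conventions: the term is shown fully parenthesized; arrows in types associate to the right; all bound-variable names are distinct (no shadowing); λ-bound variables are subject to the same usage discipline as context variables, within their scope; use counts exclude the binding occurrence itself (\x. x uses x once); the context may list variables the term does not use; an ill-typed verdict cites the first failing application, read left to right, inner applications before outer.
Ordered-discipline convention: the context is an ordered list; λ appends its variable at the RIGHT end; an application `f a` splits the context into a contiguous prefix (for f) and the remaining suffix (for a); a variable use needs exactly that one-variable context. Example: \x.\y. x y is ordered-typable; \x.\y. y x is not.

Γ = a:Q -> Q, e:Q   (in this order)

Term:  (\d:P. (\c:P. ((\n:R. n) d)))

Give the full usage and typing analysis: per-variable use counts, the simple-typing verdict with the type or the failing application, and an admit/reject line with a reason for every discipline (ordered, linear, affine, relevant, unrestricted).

counts: a ×0, e ×0, d (λ-bound) ×1, c (λ-bound) ×0, n (λ-bound) ×1
use order (left to right): n, d
typing: ill-typed: an argument P mismatches the expected R
ordered: ✗, the type mismatch rejects it
linear: ✗, not simply typable
affine: ✗, fails simple typing
relevant: ✗, a type mismatch blocks all five
unrestricted: ✗, the type mismatch rejects it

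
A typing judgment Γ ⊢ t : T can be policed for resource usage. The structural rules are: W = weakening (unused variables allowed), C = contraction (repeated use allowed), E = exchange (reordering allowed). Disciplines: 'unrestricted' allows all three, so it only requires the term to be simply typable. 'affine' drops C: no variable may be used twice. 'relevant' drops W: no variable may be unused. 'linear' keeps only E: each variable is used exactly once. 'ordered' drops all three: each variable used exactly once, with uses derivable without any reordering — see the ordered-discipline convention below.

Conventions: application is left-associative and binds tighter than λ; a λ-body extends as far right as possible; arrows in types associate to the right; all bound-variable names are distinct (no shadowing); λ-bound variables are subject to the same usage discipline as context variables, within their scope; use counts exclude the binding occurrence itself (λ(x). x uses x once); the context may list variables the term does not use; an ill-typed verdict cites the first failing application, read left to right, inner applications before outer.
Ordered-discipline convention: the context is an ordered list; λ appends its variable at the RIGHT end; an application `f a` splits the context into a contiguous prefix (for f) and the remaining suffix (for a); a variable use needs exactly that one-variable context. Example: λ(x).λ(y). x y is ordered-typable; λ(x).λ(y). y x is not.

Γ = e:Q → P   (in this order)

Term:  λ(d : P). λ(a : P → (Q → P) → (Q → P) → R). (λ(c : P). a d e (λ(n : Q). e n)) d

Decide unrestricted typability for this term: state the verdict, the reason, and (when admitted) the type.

yes — type-checks (P → (P → (Q → P) → (Q → P) → R) → R) and nothing is barred; term : P → (P → (Q → P) → (Q → P) → R) → R
usage: e: 2, d (bound): 2, a (bound): 1, c (bound): 0, n (bound): 1
use order (left to right): a, d, e, e, n, d
typing: ✓ — P → (P → (Q → P) → (Q → P) → R) → R
per-discipline verdicts: ordered ✗; linear ✗; affine ✗; relevant ✗; unrestricted ✓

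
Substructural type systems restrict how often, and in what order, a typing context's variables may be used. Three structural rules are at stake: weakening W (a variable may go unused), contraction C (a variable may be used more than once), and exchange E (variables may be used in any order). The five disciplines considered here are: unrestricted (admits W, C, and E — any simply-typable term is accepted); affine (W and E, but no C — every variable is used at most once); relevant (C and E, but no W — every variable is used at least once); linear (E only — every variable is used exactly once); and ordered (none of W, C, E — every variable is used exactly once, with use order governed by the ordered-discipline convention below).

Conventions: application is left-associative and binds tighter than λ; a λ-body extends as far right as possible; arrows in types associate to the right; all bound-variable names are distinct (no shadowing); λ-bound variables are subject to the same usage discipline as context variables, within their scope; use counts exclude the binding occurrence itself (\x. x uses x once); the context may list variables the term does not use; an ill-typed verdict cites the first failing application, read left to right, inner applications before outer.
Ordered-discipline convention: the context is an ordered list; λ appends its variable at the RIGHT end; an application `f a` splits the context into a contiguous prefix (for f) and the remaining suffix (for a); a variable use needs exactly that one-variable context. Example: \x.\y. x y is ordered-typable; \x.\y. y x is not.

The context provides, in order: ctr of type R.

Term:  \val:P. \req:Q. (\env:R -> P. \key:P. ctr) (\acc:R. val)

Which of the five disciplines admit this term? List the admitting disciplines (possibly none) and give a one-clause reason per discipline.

admitting disciplines: affine, unrestricted
counts: ctr: 1, val (bound): 1, req (bound): 0, env (bound): 0, key (bound): 0, acc (bound): 0
order of uses: ctr, val
typing: well-typed at P -> Q -> P -> R
ordered: ✗ — req, env, key, acc left unused
linear: ✗ — req, env, key, acc left unused
affine: ✓ — none of ctr, val, req, env, key, acc used more than once
relevant: ✗ — req, env, key, acc left unused
unrestricted: ✓ — typability at P -> Q -> P -> R is all that's needed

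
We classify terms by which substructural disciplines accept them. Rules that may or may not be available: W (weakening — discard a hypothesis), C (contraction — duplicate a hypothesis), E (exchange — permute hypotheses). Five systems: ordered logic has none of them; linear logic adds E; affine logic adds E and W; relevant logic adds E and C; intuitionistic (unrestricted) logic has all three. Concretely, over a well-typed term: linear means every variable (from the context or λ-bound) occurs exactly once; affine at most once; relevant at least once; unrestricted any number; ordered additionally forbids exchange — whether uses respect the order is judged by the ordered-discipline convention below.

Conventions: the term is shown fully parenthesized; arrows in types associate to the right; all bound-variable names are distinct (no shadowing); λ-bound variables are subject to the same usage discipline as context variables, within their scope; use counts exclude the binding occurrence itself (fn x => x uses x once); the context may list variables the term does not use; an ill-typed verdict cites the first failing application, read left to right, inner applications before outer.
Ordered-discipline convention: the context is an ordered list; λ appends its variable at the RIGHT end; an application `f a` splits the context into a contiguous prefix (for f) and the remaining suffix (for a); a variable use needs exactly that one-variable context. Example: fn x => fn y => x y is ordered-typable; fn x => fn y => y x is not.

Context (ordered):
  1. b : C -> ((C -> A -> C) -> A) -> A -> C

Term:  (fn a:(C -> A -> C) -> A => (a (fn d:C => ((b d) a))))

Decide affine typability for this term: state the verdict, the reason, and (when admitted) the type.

no — uses contraction: a ×2
usage: b: 1; a (λ-bound): 2; d (λ-bound): 1
left-to-right use order: a, b, d, a
typing: well-typed at ((C -> A -> C) -> A) -> A
all disciplines: ordered ✗ | linear ✗ | affine ✗ | relevant ✓ | unrestricted ✓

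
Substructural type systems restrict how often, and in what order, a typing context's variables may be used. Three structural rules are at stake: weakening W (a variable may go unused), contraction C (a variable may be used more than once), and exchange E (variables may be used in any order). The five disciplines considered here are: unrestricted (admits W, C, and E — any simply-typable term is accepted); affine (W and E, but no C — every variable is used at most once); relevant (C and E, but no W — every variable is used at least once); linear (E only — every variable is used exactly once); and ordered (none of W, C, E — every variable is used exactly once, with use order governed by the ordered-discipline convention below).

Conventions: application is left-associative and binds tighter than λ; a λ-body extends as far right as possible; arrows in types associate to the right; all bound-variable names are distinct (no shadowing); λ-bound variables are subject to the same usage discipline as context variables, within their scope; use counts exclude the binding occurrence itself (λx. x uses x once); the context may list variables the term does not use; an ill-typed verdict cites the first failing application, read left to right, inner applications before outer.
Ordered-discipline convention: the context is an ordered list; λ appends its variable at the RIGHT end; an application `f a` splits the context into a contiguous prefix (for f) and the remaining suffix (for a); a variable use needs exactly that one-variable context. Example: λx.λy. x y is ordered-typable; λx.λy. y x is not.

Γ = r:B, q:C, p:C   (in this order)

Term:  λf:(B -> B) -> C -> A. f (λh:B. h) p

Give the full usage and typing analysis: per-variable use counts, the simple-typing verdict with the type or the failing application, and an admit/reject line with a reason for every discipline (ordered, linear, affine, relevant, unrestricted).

variable uses: r ×0; q ×0; p ×1; f (λ-bound) ×1; h (λ-bound) ×1
use order (left to right): f, h, p
typing: well-typed — term : ((B -> B) -> C -> A) -> A
ordered: ✗ — r, q never used (weakening)
linear: ✗ — r, q never used (weakening)
affine: ✓ — none of r, q, p, f, h used more than once
relevant: ✗ — r, q never used (weakening)
unrestricted: ✓ — simply typable at ((B -> B) -> C -> A) -> A; W, C, E all held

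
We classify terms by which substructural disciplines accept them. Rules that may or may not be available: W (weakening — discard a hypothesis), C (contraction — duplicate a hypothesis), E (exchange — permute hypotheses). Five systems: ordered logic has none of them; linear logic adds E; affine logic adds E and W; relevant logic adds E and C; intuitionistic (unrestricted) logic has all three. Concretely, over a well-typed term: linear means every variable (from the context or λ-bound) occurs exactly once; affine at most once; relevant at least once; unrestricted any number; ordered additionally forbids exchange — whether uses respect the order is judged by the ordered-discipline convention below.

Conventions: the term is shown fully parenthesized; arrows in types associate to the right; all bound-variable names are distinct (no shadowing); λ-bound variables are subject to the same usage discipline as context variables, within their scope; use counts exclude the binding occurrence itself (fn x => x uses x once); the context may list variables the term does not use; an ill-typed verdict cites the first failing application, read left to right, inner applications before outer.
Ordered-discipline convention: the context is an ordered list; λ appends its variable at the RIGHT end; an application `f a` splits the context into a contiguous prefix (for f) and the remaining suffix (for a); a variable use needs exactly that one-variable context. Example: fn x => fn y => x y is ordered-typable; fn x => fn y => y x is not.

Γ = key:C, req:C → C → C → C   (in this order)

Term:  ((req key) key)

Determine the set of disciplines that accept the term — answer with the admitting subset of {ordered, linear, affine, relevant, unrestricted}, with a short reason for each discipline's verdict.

admitting disciplines: relevant, unrestricted
variable uses: key ×2, req ×1
order of uses: req, key, key
typing: ✓ — C → C
ordered ✗ (key ×2 used more than once (contraction))
linear ✗ (key ×2 used more than once (contraction))
affine ✗ (key ×2 used more than once (contraction))
relevant ✓ (none of key, req goes unused)
unrestricted ✓ (well-typed at C → C; no restrictions here)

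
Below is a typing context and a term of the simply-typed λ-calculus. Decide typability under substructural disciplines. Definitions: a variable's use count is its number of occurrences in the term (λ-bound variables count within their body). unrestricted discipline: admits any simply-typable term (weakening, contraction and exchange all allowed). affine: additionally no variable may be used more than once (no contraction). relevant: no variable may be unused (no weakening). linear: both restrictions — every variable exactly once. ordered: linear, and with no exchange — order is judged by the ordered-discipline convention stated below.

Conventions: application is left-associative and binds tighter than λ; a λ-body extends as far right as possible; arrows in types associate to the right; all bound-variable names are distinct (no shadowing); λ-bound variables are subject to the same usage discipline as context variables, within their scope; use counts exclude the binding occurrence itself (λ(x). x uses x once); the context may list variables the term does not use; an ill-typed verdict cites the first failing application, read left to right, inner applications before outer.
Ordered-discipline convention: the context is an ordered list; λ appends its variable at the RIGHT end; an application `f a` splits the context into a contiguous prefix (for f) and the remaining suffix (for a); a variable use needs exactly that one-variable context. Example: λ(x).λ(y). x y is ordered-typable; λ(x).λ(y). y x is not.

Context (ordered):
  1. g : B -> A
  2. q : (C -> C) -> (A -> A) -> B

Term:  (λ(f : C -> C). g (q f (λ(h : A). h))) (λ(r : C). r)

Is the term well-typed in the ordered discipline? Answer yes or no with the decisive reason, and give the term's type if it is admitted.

yes — single-use (g, q, f, h, r), ordered derivation ok; term : A
use counts: g=1; q=1; f (bound)=1; h (bound)=1; r (bound)=1
order of uses: g, q, f, h, r
typing: well-typed — term : A
across the five disciplines: ordered ✓, linear ✓, affine ✓, relevant ✓, unrestricted ✓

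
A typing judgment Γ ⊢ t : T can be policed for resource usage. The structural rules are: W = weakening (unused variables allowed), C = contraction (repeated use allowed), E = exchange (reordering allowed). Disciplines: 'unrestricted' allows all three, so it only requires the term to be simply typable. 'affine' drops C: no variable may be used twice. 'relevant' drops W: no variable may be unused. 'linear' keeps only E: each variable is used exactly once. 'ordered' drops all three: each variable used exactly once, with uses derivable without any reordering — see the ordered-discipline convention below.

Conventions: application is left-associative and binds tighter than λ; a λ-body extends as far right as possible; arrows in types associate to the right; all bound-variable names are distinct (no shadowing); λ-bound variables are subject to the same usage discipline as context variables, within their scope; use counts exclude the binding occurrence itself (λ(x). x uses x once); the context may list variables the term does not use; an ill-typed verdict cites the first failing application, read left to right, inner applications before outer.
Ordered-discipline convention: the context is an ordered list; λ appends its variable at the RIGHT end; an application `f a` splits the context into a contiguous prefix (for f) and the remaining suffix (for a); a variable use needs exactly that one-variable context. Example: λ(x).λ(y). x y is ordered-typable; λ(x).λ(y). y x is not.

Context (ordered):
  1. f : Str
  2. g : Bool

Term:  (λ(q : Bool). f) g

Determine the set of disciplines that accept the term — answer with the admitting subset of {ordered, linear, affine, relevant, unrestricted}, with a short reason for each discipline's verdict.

accepted by: affine, unrestricted
use counts: f: 1×; g: 1×; q (λ-bound): 0×
left-to-right use order: f, g
typing: well-typed at Str
ordered ✗ (needs weakening: q unused)
linear ✗ (needs weakening: q unused)
affine ✓ (f, g, q: no repeats, contraction unneeded)
relevant ✗ (needs weakening: q unused)
unrestricted ✓ (typability at Str is all that's needed)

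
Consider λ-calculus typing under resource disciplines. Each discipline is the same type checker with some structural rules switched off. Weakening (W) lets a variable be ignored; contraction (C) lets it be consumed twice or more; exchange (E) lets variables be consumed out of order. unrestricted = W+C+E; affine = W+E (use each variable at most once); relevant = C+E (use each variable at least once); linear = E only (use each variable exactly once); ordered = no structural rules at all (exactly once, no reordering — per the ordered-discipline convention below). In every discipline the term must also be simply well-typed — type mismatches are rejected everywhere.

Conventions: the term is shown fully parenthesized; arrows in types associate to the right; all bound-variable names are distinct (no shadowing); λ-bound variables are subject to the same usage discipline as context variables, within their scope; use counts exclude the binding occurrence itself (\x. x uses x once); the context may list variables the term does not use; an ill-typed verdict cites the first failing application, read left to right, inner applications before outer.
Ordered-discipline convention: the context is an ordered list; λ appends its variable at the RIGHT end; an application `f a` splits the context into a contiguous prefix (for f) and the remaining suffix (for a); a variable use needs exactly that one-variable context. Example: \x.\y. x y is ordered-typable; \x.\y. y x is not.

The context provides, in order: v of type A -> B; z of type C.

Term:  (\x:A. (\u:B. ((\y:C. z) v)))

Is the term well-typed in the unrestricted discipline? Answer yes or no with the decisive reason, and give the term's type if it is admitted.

no — a type mismatch blocks all five
use counts: v: 1×; z: 1×; x (bound): 0×; u (bound): 0×; y (bound): 0×
use order (left to right): z, v
typing: ill-typed: an application expects C but receives A -> B
per-discipline verdicts: ordered ✗ · linear ✗ · affine ✗ · relevant ✗ · unrestricted ✗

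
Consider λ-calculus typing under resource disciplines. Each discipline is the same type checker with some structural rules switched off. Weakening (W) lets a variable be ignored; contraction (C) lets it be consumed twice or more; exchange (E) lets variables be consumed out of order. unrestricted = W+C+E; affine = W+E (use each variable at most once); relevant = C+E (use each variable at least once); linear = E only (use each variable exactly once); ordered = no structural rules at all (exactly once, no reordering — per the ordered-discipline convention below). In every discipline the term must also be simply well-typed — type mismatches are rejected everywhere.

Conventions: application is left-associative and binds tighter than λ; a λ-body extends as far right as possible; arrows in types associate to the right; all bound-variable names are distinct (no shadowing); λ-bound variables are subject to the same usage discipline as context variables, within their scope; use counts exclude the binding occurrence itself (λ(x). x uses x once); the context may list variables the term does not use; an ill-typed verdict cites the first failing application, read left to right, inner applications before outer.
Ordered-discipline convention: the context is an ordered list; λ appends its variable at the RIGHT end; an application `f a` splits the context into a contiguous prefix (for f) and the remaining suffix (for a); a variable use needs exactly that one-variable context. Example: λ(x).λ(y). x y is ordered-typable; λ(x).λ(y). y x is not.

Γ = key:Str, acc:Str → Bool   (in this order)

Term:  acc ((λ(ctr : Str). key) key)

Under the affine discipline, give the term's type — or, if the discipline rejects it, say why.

not well-typed under affine — needs contraction — key ×2
usage: key: 2×, acc: 1×, ctr (bound): 0×
left-to-right use order: acc, key, key
typing: well-typed at Bool
summary: ordered ✗ | linear ✗ | affine ✗ | relevant ✗ | unrestricted ✓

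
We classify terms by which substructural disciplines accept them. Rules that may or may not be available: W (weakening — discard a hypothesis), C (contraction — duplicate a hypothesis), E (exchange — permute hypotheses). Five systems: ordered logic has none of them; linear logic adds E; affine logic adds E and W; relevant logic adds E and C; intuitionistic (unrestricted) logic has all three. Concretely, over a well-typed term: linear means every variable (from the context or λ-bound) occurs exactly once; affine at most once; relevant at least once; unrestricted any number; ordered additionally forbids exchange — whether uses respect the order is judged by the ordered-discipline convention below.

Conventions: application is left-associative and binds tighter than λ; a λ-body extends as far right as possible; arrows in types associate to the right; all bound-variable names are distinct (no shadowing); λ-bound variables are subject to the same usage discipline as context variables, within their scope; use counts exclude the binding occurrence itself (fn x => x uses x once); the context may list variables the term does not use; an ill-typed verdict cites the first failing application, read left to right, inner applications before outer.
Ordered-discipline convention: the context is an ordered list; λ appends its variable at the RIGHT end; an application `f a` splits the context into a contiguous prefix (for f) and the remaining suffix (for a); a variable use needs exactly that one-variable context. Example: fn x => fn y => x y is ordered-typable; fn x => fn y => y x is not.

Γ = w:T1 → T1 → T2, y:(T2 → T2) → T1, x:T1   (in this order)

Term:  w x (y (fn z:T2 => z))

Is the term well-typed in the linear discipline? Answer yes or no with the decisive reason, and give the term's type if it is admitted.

yes — single use per variable (w, y, x, z); term : T2
variable uses: w=1; y=1; x=1; z (bound)=1
left-to-right use order: w, x, y, z
typing: well-typed at T2
across the five disciplines: ordered ✗; linear ✓; affine ✓; relevant ✓; unrestricted ✓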